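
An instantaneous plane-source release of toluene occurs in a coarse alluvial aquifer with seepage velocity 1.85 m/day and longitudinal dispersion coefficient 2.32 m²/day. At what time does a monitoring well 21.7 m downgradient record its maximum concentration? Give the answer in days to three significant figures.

11.1 days

For the 1D instantaneous-source solution, setting ∂C/∂t = 0 at fixed x gives v²t² + 2Dt − x² = 0, so t = (√(D² + v²x²) − D)/v².
√(D² + v²x²) = √(2.32² + 1.85² × 21.7²) = 40.21; v² = 3.4225.
t = (40.21 − 2.32)/3.4225 = 11.1 days (vs. the pure-advection estimate x/v = 11.7 d).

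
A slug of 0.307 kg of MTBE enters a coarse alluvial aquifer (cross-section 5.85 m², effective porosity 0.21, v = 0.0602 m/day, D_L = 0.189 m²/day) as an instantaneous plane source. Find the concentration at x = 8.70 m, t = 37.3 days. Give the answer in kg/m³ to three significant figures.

For an instantaneous plane source, C(x,t) = M/(n_e·A·√(4πDt)) · exp(−(x−vt)²/(4Dt)), with n_e·A the pore (flow) area.
Plume center vt = 0.0602 × 37.3 = 2.24546 m, so the well at 8.70 m is 6.45454 m downgradient of the peak.
√(4πDt) = 9.412 m, giving peak height M/(n_e·A·√(4πDt)) = 0.307/(0.21 × 5.85 × 9.412) = 0.02655 kg/m³.
(x−vt)²/(4Dt) = (6.45454)²/(4 × 0.189 × 37.3) = 1.477; exp(−1.477) = 0.2283.
C = 0.02655 × 0.2283 = 0.00606 kg/m³.

0.00606 kg/m³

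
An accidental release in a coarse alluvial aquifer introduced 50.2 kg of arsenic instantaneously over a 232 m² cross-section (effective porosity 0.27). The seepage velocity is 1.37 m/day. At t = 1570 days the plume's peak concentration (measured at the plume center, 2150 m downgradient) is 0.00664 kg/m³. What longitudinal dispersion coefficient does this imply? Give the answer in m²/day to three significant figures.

0.738 m²/day

At the plume center C_max = M/(n_e·A·√(4πDt)), so D = M²/(4πt·(n_e·A·C_max)²).
n_e·A·C_max = 0.27 × 232 × 0.00664 = 0.4159 kg/m.
D = 50.2²/(4π × 1570 × 0.4159²) = 0.738 m²/day.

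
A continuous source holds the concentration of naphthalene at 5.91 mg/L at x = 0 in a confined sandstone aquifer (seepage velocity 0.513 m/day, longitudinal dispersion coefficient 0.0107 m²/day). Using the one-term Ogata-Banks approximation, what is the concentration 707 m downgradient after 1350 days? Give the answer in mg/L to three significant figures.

For a continuous step input, C/C₀ ≈ ½·erfc((x−vt)/(2√(Dt))).
vt = 0.513 × 1350 = 692.55 m and 2√(Dt) = 2√(0.0107 × 1350) = 7.601 m.
Argument (x−vt)/(2√(Dt)) = (707 − 692.55)/7.601 = 1.901; ½·erfc(1.901) = 0.003590.
C = 5.91 × 0.003590 = 0.0212 mg/L.

0.0212 mg/L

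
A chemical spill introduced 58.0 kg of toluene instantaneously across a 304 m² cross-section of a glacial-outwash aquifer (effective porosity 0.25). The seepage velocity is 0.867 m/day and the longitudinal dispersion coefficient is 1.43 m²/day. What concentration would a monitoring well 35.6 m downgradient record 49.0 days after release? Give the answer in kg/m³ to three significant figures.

For an instantaneous plane source, C(x,t) = M/(n_e·A·√(4πDt)) · exp(−(x−vt)²/(4Dt)), with n_e·A the pore (flow) area.
Plume center vt = 0.867 × 49.0 = 42.483 m, so the well at 35.6 m is 6.883 m upgradient of the peak.
√(4πDt) = 29.67 m, giving peak height M/(n_e·A·√(4πDt)) = 58.0/(0.25 × 304 × 29.67) = 0.02572 kg/m³.
(x−vt)²/(4Dt) = (-6.883)²/(4 × 1.43 × 49.0) = 0.1690; exp(−0.1690) = 0.8445.
C = 0.02572 × 0.8445 = 0.0217 kg/m³.

0.0217 kg/m³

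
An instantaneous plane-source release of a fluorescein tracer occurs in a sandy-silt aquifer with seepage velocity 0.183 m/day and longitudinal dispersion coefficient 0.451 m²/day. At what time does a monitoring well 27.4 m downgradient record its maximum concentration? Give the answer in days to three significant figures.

137 days

For the 1D instantaneous-source solution, setting ∂C/∂t = 0 at fixed x gives v²t² + 2Dt − x² = 0, so t = (√(D² + v²x²) − D)/v².
√(D² + v²x²) = √(0.451² + 0.183² × 27.4²) = 5.034; v² = 0.033489.
t = (5.034 − 0.451)/0.033489 = 137 days (vs. the pure-advection estimate x/v = 150 d).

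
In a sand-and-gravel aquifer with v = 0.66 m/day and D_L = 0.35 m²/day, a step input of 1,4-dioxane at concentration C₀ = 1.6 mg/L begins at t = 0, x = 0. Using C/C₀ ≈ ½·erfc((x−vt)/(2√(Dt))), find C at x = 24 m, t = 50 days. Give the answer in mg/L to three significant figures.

For a continuous step input, C/C₀ ≈ ½·erfc((x−vt)/(2√(Dt))).
vt = 0.66 × 50 = 33 m and 2√(Dt) = 2√(0.35 × 50) = 8.367 m.
Argument (x−vt)/(2√(Dt)) = (24 − 33)/8.367 = -1.076; ½·erfc(-1.076) = 0.9360.
C = 1.6 × 0.9360 = 1.50 mg/L.

1.50 mg/L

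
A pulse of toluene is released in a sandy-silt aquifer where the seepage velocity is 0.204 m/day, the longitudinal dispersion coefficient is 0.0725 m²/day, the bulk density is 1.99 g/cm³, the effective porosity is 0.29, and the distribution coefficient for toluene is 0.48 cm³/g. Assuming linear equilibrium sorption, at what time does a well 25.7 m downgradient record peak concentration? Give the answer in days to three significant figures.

534 days

Retardation factor R = 1 + ρ_b·K_d/n = 1 + 1.99 × 0.48/0.29 = 4.294.
Sorption retards both mechanisms: v_R = v/R = 0.04751 m/day, D_R = D/R = 0.01688 m²/day.
Peak time from v_R²t² + 2D_R t − x² = 0: t = (√(D_R² + v_R²x²) − D_R)/v_R².
√(D_R² + v_R²x²) = √(0.01688² + 0.04751² × 25.7²) = 1.221; v_R² = 0.002257.
t = (1.221 − 0.01688)/0.002257 = 534 days.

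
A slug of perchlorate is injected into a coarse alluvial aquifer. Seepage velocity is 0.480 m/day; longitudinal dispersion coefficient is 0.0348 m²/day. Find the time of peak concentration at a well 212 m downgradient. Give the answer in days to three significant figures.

442 days

For the 1D instantaneous-source solution, setting ∂C/∂t = 0 at fixed x gives v²t² + 2Dt − x² = 0, so t = (√(D² + v²x²) − D)/v².
√(D² + v²x²) = √(0.0348² + 0.480² × 212²) = 101.8; v² = 0.2304.
t = (101.8 − 0.0348)/0.2304 = 442 days (vs. the pure-advection estimate x/v = 442 d).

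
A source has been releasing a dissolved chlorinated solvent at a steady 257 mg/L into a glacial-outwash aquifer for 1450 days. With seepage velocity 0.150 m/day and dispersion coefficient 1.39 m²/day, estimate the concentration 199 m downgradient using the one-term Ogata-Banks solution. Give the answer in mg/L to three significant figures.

For a continuous step input, C/C₀ ≈ ½·erfc((x−vt)/(2√(Dt))).
vt = 0.150 × 1450 = 217.5 m and 2√(Dt) = 2√(1.39 × 1450) = 89.79 m.
Argument (x−vt)/(2√(Dt)) = (199 − 217.5)/89.79 = -0.2060; ½·erfc(-0.2060) = 0.6146.
C = 257 × 0.6146 = 158 mg/L.

158 mg/L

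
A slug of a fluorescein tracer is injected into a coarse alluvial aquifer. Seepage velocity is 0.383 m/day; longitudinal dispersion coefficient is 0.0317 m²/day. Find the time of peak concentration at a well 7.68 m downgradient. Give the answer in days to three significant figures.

19.8 days

For the 1D instantaneous-source solution, setting ∂C/∂t = 0 at fixed x gives v²t² + 2Dt − x² = 0, so t = (√(D² + v²x²) − D)/v².
√(D² + v²x²) = √(0.0317² + 0.383² × 7.68²) = 2.942; v² = 0.146689.
t = (2.942 − 0.0317)/0.146689 = 19.8 days (vs. the pure-advection estimate x/v = 20.1 d).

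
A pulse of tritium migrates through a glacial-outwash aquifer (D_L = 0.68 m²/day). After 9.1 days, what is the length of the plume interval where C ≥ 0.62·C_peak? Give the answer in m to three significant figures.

6.88 m

The plume is Gaussian with σ = √(2Dt) = √(2 × 0.68 × 9.1) = 3.518 m.
C/C_peak = exp(−Δx²/(2σ²)) = 0.62 ⇒ Δx = σ·√(−2 ln 0.62) = 3.518 × 0.9778 = 3.440 m.
Width = 2Δx = 6.88 m.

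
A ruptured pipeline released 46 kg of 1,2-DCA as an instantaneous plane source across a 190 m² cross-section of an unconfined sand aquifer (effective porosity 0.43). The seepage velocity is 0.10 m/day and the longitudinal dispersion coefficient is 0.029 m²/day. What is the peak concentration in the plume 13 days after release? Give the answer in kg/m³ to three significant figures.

The peak of an instantaneous 1D plume sits at x = vt; there the Gaussian factor is 1 and C_max = M/(n_e·A·√(4πDt)), where n_e·A is the pore area the mass is dissolved in.
√(4πDt) = √(4π × 0.029 × 13) = 2.177 m, so C_max = 46/(0.43 × 190 × 2.177) = 0.259 kg/m³.

0.259 kg/m³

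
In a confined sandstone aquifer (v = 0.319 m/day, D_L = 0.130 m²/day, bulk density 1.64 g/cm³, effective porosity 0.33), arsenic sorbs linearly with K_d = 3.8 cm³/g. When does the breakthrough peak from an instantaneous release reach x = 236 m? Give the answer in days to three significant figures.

14700 days

Retardation factor R = 1 + ρ_b·K_d/n = 1 + 1.64 × 3.8/0.33 = 19.88.
Sorption retards both mechanisms: v_R = v/R = 0.01605 m/day, D_R = D/R = 0.006539 m²/day.
Peak time from v_R²t² + 2D_R t − x² = 0: t = (√(D_R² + v_R²x²) − D_R)/v_R².
√(D_R² + v_R²x²) = √(0.006539² + 0.01605² × 236²) = 3.788; v_R² = 0.0002576.
t = (3.788 − 0.006539)/0.0002576 = 14700 days.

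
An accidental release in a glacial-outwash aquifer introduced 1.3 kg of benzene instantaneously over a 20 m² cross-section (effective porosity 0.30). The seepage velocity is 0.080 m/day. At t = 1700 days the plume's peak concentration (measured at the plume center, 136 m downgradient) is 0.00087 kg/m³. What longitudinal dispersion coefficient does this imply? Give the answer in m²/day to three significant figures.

2.90 m²/day

At the plume center C_max = M/(n_e·A·√(4πDt)), so D = M²/(4πt·(n_e·A·C_max)²).
n_e·A·C_max = 0.30 × 20 × 0.00087 = 0.005220 kg/m.
D = 1.3²/(4π × 1700 × 0.005220²) = 2.90 m²/day.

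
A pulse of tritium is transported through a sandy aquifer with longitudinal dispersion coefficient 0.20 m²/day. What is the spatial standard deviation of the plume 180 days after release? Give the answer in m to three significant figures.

8.49 m

Dispersive spreading gives a Gaussian with σ² = 2Dt; advection only shifts the center.
σ = √(2 × 0.20 × 180) = 8.49 m.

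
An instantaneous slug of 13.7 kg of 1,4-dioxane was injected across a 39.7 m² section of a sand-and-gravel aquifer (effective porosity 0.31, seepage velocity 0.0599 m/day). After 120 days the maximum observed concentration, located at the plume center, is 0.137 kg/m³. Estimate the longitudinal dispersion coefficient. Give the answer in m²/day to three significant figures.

At the plume center C_max = M/(n_e·A·√(4πDt)), so D = M²/(4πt·(n_e·A·C_max)²).
n_e·A·C_max = 0.31 × 39.7 × 0.137 = 1.686 kg/m.
D = 13.7²/(4π × 120 × 1.686²) = 0.0438 m²/day.

0.0438 m²/day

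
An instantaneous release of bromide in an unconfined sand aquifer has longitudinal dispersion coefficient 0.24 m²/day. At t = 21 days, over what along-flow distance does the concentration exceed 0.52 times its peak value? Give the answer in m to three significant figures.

The plume is Gaussian with σ = √(2Dt) = √(2 × 0.24 × 21) = 3.175 m.
C/C_peak = exp(−Δx²/(2σ²)) = 0.52 ⇒ Δx = σ·√(−2 ln 0.52) = 3.175 × 1.144 = 3.632 m.
Width = 2Δx = 7.26 m.

7.26 m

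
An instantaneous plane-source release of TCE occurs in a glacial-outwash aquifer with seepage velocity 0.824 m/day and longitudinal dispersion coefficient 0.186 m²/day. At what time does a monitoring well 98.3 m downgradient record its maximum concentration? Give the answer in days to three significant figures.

119 days

For the 1D instantaneous-source solution, setting ∂C/∂t = 0 at fixed x gives v²t² + 2Dt − x² = 0, so t = (√(D² + v²x²) − D)/v².
√(D² + v²x²) = √(0.186² + 0.824² × 98.3²) = 81.00; v² = 0.678976.
t = (81.00 − 0.186)/0.678976 = 119 days (vs. the pure-advection estimate x/v = 119 d).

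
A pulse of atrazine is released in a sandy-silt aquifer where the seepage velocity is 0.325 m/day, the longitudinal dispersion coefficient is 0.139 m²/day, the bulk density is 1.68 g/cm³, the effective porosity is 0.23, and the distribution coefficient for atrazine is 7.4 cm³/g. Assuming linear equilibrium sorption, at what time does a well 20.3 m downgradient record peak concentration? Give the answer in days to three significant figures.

Retardation factor R = 1 + ρ_b·K_d/n = 1 + 1.68 × 7.4/0.23 = 55.05.
Sorption retards both mechanisms: v_R = v/R = 0.005904 m/day, D_R = D/R = 0.002525 m²/day.
Peak time from v_R²t² + 2D_R t − x² = 0: t = (√(D_R² + v_R²x²) − D_R)/v_R².
√(D_R² + v_R²x²) = √(0.002525² + 0.005904² × 20.3²) = 0.1199; v_R² = 3.486e-05.
t = (0.1199 − 0.002525)/3.486e-05 = 3370 days.

3370 days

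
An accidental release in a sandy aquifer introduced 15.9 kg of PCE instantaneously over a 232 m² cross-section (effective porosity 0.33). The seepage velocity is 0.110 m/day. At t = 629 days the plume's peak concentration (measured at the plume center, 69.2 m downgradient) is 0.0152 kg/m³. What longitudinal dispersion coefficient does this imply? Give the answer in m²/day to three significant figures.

At the plume center C_max = M/(n_e·A·√(4πDt)), so D = M²/(4πt·(n_e·A·C_max)²).
n_e·A·C_max = 0.33 × 232 × 0.0152 = 1.164 kg/m.
D = 15.9²/(4π × 629 × 1.164²) = 0.0236 m²/day.

0.0236 m²/day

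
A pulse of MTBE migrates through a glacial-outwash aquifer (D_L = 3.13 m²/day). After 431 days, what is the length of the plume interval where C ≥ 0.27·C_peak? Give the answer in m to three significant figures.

The plume is Gaussian with σ = √(2Dt) = √(2 × 3.13 × 431) = 51.94 m.
C/C_peak = exp(−Δx²/(2σ²)) = 0.27 ⇒ Δx = σ·√(−2 ln 0.27) = 51.94 × 1.618 = 84.04 m.
Width = 2Δx = 168 m.

168 m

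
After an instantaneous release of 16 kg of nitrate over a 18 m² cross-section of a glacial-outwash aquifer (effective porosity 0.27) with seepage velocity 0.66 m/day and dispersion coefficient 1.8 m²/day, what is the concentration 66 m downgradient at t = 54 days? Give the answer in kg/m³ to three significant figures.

For an instantaneous plane source, C(x,t) = M/(n_e·A·√(4πDt)) · exp(−(x−vt)²/(4Dt)), with n_e·A the pore (flow) area.
Plume center vt = 0.66 × 54 = 35.64 m, so the well at 66 m is 30.36 m downgradient of the peak.
√(4πDt) = 34.95 m, giving peak height M/(n_e·A·√(4πDt)) = 16/(0.27 × 18 × 34.95) = 0.09420 kg/m³.
(x−vt)²/(4Dt) = (30.36)²/(4 × 1.8 × 54) = 2.371; exp(−2.371) = 0.09339.
C = 0.09420 × 0.09339 = 0.00880 kg/m³.

0.00880 kg/m³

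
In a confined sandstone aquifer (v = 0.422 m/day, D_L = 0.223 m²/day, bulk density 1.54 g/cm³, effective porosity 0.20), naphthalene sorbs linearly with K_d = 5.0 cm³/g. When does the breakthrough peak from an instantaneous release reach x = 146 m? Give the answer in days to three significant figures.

Retardation factor R = 1 + ρ_b·K_d/n = 1 + 1.54 × 5.0/0.20 = 39.50.
Sorption retards both mechanisms: v_R = v/R = 0.01068 m/day, D_R = D/R = 0.005646 m²/day.
Peak time from v_R²t² + 2D_R t − x² = 0: t = (√(D_R² + v_R²x²) − D_R)/v_R².
√(D_R² + v_R²x²) = √(0.005646² + 0.01068² × 146²) = 1.559; v_R² = 0.0001141.
t = (1.559 − 0.005646)/0.0001141 = 13600 days.

13600 days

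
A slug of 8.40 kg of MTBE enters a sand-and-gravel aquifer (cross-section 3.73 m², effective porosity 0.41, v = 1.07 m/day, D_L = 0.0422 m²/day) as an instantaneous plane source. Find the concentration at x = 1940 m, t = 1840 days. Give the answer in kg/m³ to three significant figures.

0.0122 kg/m³

For an instantaneous plane source, C(x,t) = M/(n_e·A·√(4πDt)) · exp(−(x−vt)²/(4Dt)), with n_e·A the pore (flow) area.
Plume center vt = 1.07 × 1840 = 1968.8 m, so the well at 1940 m is 28.8 m upgradient of the peak.
√(4πDt) = 31.24 m, giving peak height M/(n_e·A·√(4πDt)) = 8.40/(0.41 × 3.73 × 31.24) = 0.1758 kg/m³.
(x−vt)²/(4Dt) = (-28.8)²/(4 × 0.0422 × 1840) = 2.671; exp(−2.671) = 0.06918.
C = 0.1758 × 0.06918 = 0.0122 kg/m³.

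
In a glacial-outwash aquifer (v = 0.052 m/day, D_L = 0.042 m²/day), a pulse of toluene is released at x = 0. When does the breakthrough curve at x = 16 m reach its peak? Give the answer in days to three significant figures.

For the 1D instantaneous-source solution, setting ∂C/∂t = 0 at fixed x gives v²t² + 2Dt − x² = 0, so t = (√(D² + v²x²) − D)/v².
√(D² + v²x²) = √(0.042² + 0.052² × 16²) = 0.8331; v² = 0.002704.
t = (0.8331 − 0.042)/0.002704 = 293 days (vs. the pure-advection estimate x/v = 308 d).

293 days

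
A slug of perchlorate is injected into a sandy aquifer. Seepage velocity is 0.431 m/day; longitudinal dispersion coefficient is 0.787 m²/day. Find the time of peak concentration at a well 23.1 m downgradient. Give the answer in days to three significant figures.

49.5 days

For the 1D instantaneous-source solution, setting ∂C/∂t = 0 at fixed x gives v²t² + 2Dt − x² = 0, so t = (√(D² + v²x²) − D)/v².
√(D² + v²x²) = √(0.787² + 0.431² × 23.1²) = 9.987; v² = 0.185761.
t = (9.987 − 0.787)/0.185761 = 49.5 days (vs. the pure-advection estimate x/v = 53.6 d).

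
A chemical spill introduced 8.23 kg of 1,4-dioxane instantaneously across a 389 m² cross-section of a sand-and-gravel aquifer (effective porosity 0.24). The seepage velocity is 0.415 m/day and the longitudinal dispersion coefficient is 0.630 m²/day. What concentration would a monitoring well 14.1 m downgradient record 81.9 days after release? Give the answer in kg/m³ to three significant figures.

For an instantaneous plane source, C(x,t) = M/(n_e·A·√(4πDt)) · exp(−(x−vt)²/(4Dt)), with n_e·A the pore (flow) area.
Plume center vt = 0.415 × 81.9 = 33.9885 m, so the well at 14.1 m is 19.8885 m upgradient of the peak.
√(4πDt) = 25.46 m, giving peak height M/(n_e·A·√(4πDt)) = 8.23/(0.24 × 389 × 25.46) = 0.003462 kg/m³.
(x−vt)²/(4Dt) = (-19.8885)²/(4 × 0.630 × 81.9) = 1.917; exp(−1.917) = 0.1470.
C = 0.003462 × 0.1470 = 0.000509 kg/m³.

0.000509 kg/m³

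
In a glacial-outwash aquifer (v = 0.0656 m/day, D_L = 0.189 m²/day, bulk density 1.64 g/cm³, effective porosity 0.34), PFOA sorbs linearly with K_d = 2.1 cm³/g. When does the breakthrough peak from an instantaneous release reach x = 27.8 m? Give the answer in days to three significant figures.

4250 days

Retardation factor R = 1 + ρ_b·K_d/n = 1 + 1.64 × 2.1/0.34 = 11.13.
Sorption retards both mechanisms: v_R = v/R = 0.005894 m/day, D_R = D/R = 0.01698 m²/day.
Peak time from v_R²t² + 2D_R t − x² = 0: t = (√(D_R² + v_R²x²) − D_R)/v_R².
√(D_R² + v_R²x²) = √(0.01698² + 0.005894² × 27.8²) = 0.1647; v_R² = 3.474e-05.
t = (0.1647 − 0.01698)/3.474e-05 = 4250 days.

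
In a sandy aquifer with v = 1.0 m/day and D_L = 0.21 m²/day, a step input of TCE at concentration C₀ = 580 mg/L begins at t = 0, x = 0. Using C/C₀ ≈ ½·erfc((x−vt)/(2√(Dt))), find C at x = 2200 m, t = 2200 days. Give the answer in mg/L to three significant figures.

For a continuous step input, C/C₀ ≈ ½·erfc((x−vt)/(2√(Dt))).
vt = 1.0 × 2200 = 2200 m and 2√(Dt) = 2√(0.21 × 2200) = 42.99 m.
Argument (x−vt)/(2√(Dt)) = (2200 − 2200)/42.99 = 0; ½·erfc(0) = 0.5000.
C = 580 × 0.5000 = 290 mg/L.

290 mg/L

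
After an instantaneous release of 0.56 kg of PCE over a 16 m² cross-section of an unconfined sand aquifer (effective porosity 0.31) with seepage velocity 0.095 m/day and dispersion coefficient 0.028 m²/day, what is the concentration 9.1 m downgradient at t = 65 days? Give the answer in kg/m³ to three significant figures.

For an instantaneous plane source, C(x,t) = M/(n_e·A·√(4πDt)) · exp(−(x−vt)²/(4Dt)), with n_e·A the pore (flow) area.
Plume center vt = 0.095 × 65 = 6.175 m, so the well at 9.1 m is 2.925 m downgradient of the peak.
√(4πDt) = 4.782 m, giving peak height M/(n_e·A·√(4πDt)) = 0.56/(0.31 × 16 × 4.782) = 0.02361 kg/m³.
(x−vt)²/(4Dt) = (2.925)²/(4 × 0.028 × 65) = 1.175; exp(−1.175) = 0.3088.
C = 0.02361 × 0.3088 = 0.00729 kg/m³.

0.00729 kg/m³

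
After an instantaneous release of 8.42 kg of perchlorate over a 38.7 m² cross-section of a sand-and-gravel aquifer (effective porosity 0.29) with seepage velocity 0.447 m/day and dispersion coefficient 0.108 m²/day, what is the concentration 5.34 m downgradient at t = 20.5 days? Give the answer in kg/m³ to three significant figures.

0.0273 kg/m³

For an instantaneous plane source, C(x,t) = M/(n_e·A·√(4πDt)) · exp(−(x−vt)²/(4Dt)), with n_e·A the pore (flow) area.
Plume center vt = 0.447 × 20.5 = 9.1635 m, so the well at 5.34 m is 3.8235 m upgradient of the peak.
√(4πDt) = 5.275 m, giving peak height M/(n_e·A·√(4πDt)) = 8.42/(0.29 × 38.7 × 5.275) = 0.1422 kg/m³.
(x−vt)²/(4Dt) = (-3.8235)²/(4 × 0.108 × 20.5) = 1.651; exp(−1.651) = 0.1919.
C = 0.1422 × 0.1919 = 0.0273 kg/m³.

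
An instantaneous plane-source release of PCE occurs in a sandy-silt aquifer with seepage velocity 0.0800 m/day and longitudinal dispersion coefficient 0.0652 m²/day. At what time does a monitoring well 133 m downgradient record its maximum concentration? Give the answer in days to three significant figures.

For the 1D instantaneous-source solution, setting ∂C/∂t = 0 at fixed x gives v²t² + 2Dt − x² = 0, so t = (√(D² + v²x²) − D)/v².
√(D² + v²x²) = √(0.0652² + 0.0800² × 133²) = 10.64; v² = 0.0064.
t = (10.64 − 0.0652)/0.0064 = 1650 days (vs. the pure-advection estimate x/v = 1660 d).

1650 days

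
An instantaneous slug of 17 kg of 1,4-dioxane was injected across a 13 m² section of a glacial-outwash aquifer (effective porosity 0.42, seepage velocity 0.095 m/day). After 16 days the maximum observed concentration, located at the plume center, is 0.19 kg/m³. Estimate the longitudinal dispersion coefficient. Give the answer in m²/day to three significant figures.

1.34 m²/day

At the plume center C_max = M/(n_e·A·√(4πDt)), so D = M²/(4πt·(n_e·A·C_max)²).
n_e·A·C_max = 0.42 × 13 × 0.19 = 1.037 kg/m.
D = 17²/(4π × 16 × 1.037²) = 1.34 m²/day.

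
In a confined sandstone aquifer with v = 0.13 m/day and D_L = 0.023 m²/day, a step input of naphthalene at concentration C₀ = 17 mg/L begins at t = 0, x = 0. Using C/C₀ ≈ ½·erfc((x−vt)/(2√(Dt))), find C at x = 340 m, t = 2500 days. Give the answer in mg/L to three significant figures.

1.38 mg/L

For a continuous step input, C/C₀ ≈ ½·erfc((x−vt)/(2√(Dt))).
vt = 0.13 × 2500 = 325 m and 2√(Dt) = 2√(0.023 × 2500) = 15.17 m.
Argument (x−vt)/(2√(Dt)) = (340 − 325)/15.17 = 0.9888; ½·erfc(0.9888) = 0.08100.
C = 17 × 0.08100 = 1.38 mg/L.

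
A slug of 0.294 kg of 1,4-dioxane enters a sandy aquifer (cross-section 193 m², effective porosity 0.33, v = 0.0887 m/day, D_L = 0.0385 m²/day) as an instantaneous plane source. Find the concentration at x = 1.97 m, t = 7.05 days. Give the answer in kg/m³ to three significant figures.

0.000473 kg/m³

For an instantaneous plane source, C(x,t) = M/(n_e·A·√(4πDt)) · exp(−(x−vt)²/(4Dt)), with n_e·A the pore (flow) area.
Plume center vt = 0.0887 × 7.05 = 0.625335 m, so the well at 1.97 m is 1.344665 m downgradient of the peak.
√(4πDt) = 1.847 m, giving peak height M/(n_e·A·√(4πDt)) = 0.294/(0.33 × 193 × 1.847) = 0.002499 kg/m³.
(x−vt)²/(4Dt) = (1.344665)²/(4 × 0.0385 × 7.05) = 1.665; exp(−1.665) = 0.1892.
C = 0.002499 × 0.1892 = 0.000473 kg/m³.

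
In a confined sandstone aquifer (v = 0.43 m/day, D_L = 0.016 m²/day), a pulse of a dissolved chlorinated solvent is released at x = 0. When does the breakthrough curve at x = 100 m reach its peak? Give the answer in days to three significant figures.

232 days

For the 1D instantaneous-source solution, setting ∂C/∂t = 0 at fixed x gives v²t² + 2Dt − x² = 0, so t = (√(D² + v²x²) − D)/v².
√(D² + v²x²) = √(0.016² + 0.43² × 100²) = 43.00; v² = 0.1849.
t = (43.00 − 0.016)/0.1849 = 232 days (vs. the pure-advection estimate x/v = 233 d).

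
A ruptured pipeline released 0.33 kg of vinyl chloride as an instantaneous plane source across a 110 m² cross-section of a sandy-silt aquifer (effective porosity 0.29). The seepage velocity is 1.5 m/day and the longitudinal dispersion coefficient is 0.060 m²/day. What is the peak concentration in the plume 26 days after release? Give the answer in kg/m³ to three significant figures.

0.00234 kg/m³

The peak of an instantaneous 1D plume sits at x = vt; there the Gaussian factor is 1 and C_max = M/(n_e·A·√(4πDt)), where n_e·A is the pore area the mass is dissolved in.
√(4πDt) = √(4π × 0.060 × 26) = 4.428 m, so C_max = 0.33/(0.29 × 110 × 4.428) = 0.00234 kg/m³.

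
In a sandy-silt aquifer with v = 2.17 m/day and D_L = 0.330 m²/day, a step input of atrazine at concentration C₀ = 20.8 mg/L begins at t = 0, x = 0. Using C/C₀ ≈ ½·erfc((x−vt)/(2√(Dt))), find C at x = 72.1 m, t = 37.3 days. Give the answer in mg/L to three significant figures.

20.0 mg/L

For a continuous step input, C/C₀ ≈ ½·erfc((x−vt)/(2√(Dt))).
vt = 2.17 × 37.3 = 80.941 m and 2√(Dt) = 2√(0.330 × 37.3) = 7.017 m.
Argument (x−vt)/(2√(Dt)) = (72.1 − 80.941)/7.017 = -1.260; ½·erfc(-1.260) = 0.9626.
C = 20.8 × 0.9626 = 20.0 mg/L.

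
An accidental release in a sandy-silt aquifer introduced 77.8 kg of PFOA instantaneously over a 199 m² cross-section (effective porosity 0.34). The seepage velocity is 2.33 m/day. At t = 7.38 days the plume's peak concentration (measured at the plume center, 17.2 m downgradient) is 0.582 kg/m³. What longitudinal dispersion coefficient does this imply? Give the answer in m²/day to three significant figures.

0.0421 m²/day

At the plume center C_max = M/(n_e·A·√(4πDt)), so D = M²/(4πt·(n_e·A·C_max)²).
n_e·A·C_max = 0.34 × 199 × 0.582 = 39.38 kg/m.
D = 77.8²/(4π × 7.38 × 39.38²) = 0.0421 m²/day.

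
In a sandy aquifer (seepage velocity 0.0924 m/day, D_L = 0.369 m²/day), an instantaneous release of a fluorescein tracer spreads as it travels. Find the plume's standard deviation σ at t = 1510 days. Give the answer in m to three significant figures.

33.4 m

Dispersive spreading gives a Gaussian with σ² = 2Dt; advection only shifts the center.
σ = √(2 × 0.369 × 1510) = 33.4 m.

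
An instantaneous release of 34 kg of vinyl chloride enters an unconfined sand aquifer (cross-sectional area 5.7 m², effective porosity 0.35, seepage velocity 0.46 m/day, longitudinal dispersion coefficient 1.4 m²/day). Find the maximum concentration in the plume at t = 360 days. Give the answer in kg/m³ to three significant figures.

The peak of an instantaneous 1D plume sits at x = vt; there the Gaussian factor is 1 and C_max = M/(n_e·A·√(4πDt)), where n_e·A is the pore area the mass is dissolved in.
√(4πDt) = √(4π × 1.4 × 360) = 79.58 m, so C_max = 34/(0.35 × 5.7 × 79.58) = 0.214 kg/m³.

0.214 kg/m³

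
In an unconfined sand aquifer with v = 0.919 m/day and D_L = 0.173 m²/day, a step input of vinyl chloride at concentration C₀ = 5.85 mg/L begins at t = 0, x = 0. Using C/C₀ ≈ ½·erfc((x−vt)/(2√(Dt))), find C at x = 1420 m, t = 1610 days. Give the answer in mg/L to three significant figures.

For a continuous step input, C/C₀ ≈ ½·erfc((x−vt)/(2√(Dt))).
vt = 0.919 × 1610 = 1479.59 m and 2√(Dt) = 2√(0.173 × 1610) = 33.38 m.
Argument (x−vt)/(2√(Dt)) = (1420 − 1479.59)/33.38 = -1.785; ½·erfc(-1.785) = 0.9942.
C = 5.85 × 0.9942 = 5.82 mg/L.

5.82 mg/L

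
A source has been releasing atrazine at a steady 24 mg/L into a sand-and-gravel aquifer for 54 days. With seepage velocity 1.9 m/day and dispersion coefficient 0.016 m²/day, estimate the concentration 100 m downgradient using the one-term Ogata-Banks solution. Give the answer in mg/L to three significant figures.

23.4 mg/L

For a continuous step input, C/C₀ ≈ ½·erfc((x−vt)/(2√(Dt))).
vt = 1.9 × 54 = 102.6 m and 2√(Dt) = 2√(0.016 × 54) = 1.859 m.
Argument (x−vt)/(2√(Dt)) = (100 − 102.6)/1.859 = -1.399; ½·erfc(-1.399) = 0.9761.
C = 24 × 0.9761 = 23.4 mg/L.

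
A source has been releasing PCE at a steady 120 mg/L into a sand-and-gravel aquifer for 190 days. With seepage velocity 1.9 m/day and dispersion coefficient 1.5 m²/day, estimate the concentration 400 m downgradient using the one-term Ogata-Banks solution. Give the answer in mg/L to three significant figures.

For a continuous step input, C/C₀ ≈ ½·erfc((x−vt)/(2√(Dt))).
vt = 1.9 × 190 = 361 m and 2√(Dt) = 2√(1.5 × 190) = 33.76 m.
Argument (x−vt)/(2√(Dt)) = (400 − 361)/33.76 = 1.155; ½·erfc(1.155) = 0.05119.
C = 120 × 0.05119 = 6.14 mg/L.

6.14 mg/L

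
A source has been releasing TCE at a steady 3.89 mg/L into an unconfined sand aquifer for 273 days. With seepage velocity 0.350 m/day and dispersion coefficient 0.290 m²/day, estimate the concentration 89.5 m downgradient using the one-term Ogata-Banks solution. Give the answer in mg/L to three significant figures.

2.66 mg/L

For a continuous step input, C/C₀ ≈ ½·erfc((x−vt)/(2√(Dt))).
vt = 0.350 × 273 = 95.55 m and 2√(Dt) = 2√(0.290 × 273) = 17.80 m.
Argument (x−vt)/(2√(Dt)) = (89.5 − 95.55)/17.80 = -0.3399; ½·erfc(-0.3399) = 0.6846.
C = 3.89 × 0.6846 = 2.66 mg/L.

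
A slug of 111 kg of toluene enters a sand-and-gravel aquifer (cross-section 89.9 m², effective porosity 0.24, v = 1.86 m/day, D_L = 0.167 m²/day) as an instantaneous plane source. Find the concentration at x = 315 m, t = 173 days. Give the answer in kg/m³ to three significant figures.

For an instantaneous plane source, C(x,t) = M/(n_e·A·√(4πDt)) · exp(−(x−vt)²/(4Dt)), with n_e·A the pore (flow) area.
Plume center vt = 1.86 × 173 = 321.78 m, so the well at 315 m is 6.78 m upgradient of the peak.
√(4πDt) = 19.05 m, giving peak height M/(n_e·A·√(4πDt)) = 111/(0.24 × 89.9 × 19.05) = 0.2701 kg/m³.
(x−vt)²/(4Dt) = (-6.78)²/(4 × 0.167 × 173) = 0.3978; exp(−0.3978) = 0.6718.
C = 0.2701 × 0.6718 = 0.181 kg/m³.

0.181 kg/m³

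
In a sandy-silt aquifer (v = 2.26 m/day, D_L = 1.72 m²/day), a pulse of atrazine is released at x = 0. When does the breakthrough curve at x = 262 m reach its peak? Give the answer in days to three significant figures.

For the 1D instantaneous-source solution, setting ∂C/∂t = 0 at fixed x gives v²t² + 2Dt − x² = 0, so t = (√(D² + v²x²) − D)/v².
√(D² + v²x²) = √(1.72² + 2.26² × 262²) = 592.1; v² = 5.1076.
t = (592.1 − 1.72)/5.1076 = 116 days (vs. the pure-advection estimate x/v = 116 d).

116 days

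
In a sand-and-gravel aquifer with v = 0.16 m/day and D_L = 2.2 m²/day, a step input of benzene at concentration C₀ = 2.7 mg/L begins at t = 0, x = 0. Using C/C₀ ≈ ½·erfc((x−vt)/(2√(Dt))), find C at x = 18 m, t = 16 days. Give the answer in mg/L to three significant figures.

0.0888 mg/L

For a continuous step input, C/C₀ ≈ ½·erfc((x−vt)/(2√(Dt))).
vt = 0.16 × 16 = 2.56 m and 2√(Dt) = 2√(2.2 × 16) = 11.87 m.
Argument (x−vt)/(2√(Dt)) = (18 − 2.56)/11.87 = 1.301; ½·erfc(1.301) = 0.03289.
C = 2.7 × 0.03289 = 0.0888 mg/L.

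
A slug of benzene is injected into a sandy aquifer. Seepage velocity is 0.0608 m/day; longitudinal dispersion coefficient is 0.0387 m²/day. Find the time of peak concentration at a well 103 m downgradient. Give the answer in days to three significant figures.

1680 days

For the 1D instantaneous-source solution, setting ∂C/∂t = 0 at fixed x gives v²t² + 2Dt − x² = 0, so t = (√(D² + v²x²) − D)/v².
√(D² + v²x²) = √(0.0387² + 0.0608² × 103²) = 6.263; v² = 0.00369664.
t = (6.263 − 0.0387)/0.00369664 = 1680 days (vs. the pure-advection estimate x/v = 1690 d).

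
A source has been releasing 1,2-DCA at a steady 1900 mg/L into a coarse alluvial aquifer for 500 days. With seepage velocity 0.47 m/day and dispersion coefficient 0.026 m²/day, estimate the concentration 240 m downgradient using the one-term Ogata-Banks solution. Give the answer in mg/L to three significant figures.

310 mg/L

For a continuous step input, C/C₀ ≈ ½·erfc((x−vt)/(2√(Dt))).
vt = 0.47 × 500 = 235 m and 2√(Dt) = 2√(0.026 × 500) = 7.211 m.
Argument (x−vt)/(2√(Dt)) = (240 − 235)/7.211 = 0.6934; ½·erfc(0.6934) = 0.1634.
C = 1900 × 0.1634 = 310 mg/L.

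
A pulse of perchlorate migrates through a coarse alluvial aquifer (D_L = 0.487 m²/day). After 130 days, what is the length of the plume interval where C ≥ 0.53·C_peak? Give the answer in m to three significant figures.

25.4 m

The plume is Gaussian with σ = √(2Dt) = √(2 × 0.487 × 130) = 11.25 m.
C/C_peak = exp(−Δx²/(2σ²)) = 0.53 ⇒ Δx = σ·√(−2 ln 0.53) = 11.25 × 1.127 = 12.68 m.
Width = 2Δx = 25.4 m.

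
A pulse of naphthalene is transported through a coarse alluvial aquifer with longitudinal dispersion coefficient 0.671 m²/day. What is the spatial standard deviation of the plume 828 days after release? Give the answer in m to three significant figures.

Dispersive spreading gives a Gaussian with σ² = 2Dt; advection only shifts the center.
σ = √(2 × 0.671 × 828) = 33.3 m.

33.3 m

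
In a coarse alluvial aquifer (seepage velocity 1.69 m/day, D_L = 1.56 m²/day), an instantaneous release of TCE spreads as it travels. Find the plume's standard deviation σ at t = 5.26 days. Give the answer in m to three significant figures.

4.05 m

Dispersive spreading gives a Gaussian with σ² = 2Dt; advection only shifts the center.
σ = √(2 × 1.56 × 5.26) = 4.05 m.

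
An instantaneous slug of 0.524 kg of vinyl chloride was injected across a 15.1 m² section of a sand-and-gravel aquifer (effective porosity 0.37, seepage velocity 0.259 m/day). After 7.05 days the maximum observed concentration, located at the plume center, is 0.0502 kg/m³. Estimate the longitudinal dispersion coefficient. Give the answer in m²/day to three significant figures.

0.0394 m²/day

At the plume center C_max = M/(n_e·A·√(4πDt)), so D = M²/(4πt·(n_e·A·C_max)²).
n_e·A·C_max = 0.37 × 15.1 × 0.0502 = 0.2805 kg/m.
D = 0.524²/(4π × 7.05 × 0.2805²) = 0.0394 m²/day.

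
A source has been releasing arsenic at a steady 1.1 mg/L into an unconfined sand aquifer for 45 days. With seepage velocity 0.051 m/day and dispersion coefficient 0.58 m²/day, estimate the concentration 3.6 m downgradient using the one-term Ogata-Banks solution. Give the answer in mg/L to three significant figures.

For a continuous step input, C/C₀ ≈ ½·erfc((x−vt)/(2√(Dt))).
vt = 0.051 × 45 = 2.295 m and 2√(Dt) = 2√(0.58 × 45) = 10.22 m.
Argument (x−vt)/(2√(Dt)) = (3.6 − 2.295)/10.22 = 0.1277; ½·erfc(0.1277) = 0.4283.
C = 1.1 × 0.4283 = 0.471 mg/L.

0.471 mg/L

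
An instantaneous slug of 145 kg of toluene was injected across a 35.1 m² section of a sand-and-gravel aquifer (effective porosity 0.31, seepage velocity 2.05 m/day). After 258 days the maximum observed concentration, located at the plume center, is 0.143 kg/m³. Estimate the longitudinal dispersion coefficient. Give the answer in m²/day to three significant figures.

2.68 m²/day

At the plume center C_max = M/(n_e·A·√(4πDt)), so D = M²/(4πt·(n_e·A·C_max)²).
n_e·A·C_max = 0.31 × 35.1 × 0.143 = 1.556 kg/m.
D = 145²/(4π × 258 × 1.556²) = 2.68 m²/day.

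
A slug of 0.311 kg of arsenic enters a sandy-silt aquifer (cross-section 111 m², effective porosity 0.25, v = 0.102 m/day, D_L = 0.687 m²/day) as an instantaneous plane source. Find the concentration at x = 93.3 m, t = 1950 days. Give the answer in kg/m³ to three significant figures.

1.08e-05 kg/m³

For an instantaneous plane source, C(x,t) = M/(n_e·A·√(4πDt)) · exp(−(x−vt)²/(4Dt)), with n_e·A the pore (flow) area.
Plume center vt = 0.102 × 1950 = 198.9 m, so the well at 93.3 m is 105.6 m upgradient of the peak.
√(4πDt) = 129.7 m, giving peak height M/(n_e·A·√(4πDt)) = 0.311/(0.25 × 111 × 129.7) = 8.641e-05 kg/m³.
(x−vt)²/(4Dt) = (-105.6)²/(4 × 0.687 × 1950) = 2.081; exp(−2.081) = 0.1248.
C = 8.641e-05 × 0.1248 = 1.08e-05 kg/m³.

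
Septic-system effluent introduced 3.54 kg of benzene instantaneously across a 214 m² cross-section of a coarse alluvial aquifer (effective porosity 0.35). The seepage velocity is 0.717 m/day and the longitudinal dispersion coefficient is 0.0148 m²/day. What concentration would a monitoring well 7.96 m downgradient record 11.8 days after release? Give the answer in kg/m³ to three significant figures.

0.0223 kg/m³

For an instantaneous plane source, C(x,t) = M/(n_e·A·√(4πDt)) · exp(−(x−vt)²/(4Dt)), with n_e·A the pore (flow) area.
Plume center vt = 0.717 × 11.8 = 8.4606 m, so the well at 7.96 m is 0.5006 m upgradient of the peak.
√(4πDt) = 1.481 m, giving peak height M/(n_e·A·√(4πDt)) = 3.54/(0.35 × 214 × 1.481) = 0.03191 kg/m³.
(x−vt)²/(4Dt) = (-0.5006)²/(4 × 0.0148 × 11.8) = 0.3587; exp(−0.3587) = 0.6986.
C = 0.03191 × 0.6986 = 0.0223 kg/m³.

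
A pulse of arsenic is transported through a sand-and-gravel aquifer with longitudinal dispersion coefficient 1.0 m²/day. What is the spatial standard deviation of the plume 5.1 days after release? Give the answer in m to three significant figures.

Dispersive spreading gives a Gaussian with σ² = 2Dt; advection only shifts the center.
σ = √(2 × 1.0 × 5.1) = 3.19 m.

3.19 m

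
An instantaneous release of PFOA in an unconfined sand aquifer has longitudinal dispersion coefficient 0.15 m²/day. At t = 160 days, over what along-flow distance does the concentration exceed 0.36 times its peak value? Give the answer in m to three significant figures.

19.8 m

The plume is Gaussian with σ = √(2Dt) = √(2 × 0.15 × 160) = 6.928 m.
C/C_peak = exp(−Δx²/(2σ²)) = 0.36 ⇒ Δx = σ·√(−2 ln 0.36) = 6.928 × 1.429 = 9.900 m.
Width = 2Δx = 19.8 m.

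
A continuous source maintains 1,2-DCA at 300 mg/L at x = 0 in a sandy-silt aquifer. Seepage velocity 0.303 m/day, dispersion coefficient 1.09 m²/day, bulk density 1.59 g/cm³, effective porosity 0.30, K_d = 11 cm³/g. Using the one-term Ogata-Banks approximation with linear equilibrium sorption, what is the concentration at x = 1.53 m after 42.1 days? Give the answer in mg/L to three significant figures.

Retardation factor R = 1 + ρ_b·K_d/n = 1 + 1.59 × 11/0.30 = 59.30.
Sorption retards both mechanisms: v_R = v/R = 0.005110 m/day, D_R = D/R = 0.01838 m²/day.
v_R·t = 0.005110 × 42.1 = 0.215131 m; 2√(D_R t) = 1.759 m; argument = (1.53 − 0.215131)/1.759 = 0.7475.
C = C₀ × ½·erfc(0.7475) = 300 × 0.1452 = 43.6 mg/L.

43.6 mg/L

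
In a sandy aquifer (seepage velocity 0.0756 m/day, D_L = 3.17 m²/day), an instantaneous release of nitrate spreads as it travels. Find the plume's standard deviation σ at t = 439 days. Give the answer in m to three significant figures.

Dispersive spreading gives a Gaussian with σ² = 2Dt; advection only shifts the center.
σ = √(2 × 3.17 × 439) = 52.8 m.

52.8 m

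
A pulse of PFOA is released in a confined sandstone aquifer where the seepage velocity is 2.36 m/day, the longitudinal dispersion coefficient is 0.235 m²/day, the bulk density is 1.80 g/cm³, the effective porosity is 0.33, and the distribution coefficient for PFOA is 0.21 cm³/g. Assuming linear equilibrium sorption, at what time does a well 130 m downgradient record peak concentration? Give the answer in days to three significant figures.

Retardation factor R = 1 + ρ_b·K_d/n = 1 + 1.80 × 0.21/0.33 = 2.145.
Sorption retards both mechanisms: v_R = v/R = 1.100 m/day, D_R = D/R = 0.1096 m²/day.
Peak time from v_R²t² + 2D_R t − x² = 0: t = (√(D_R² + v_R²x²) − D_R)/v_R².
√(D_R² + v_R²x²) = √(0.1096² + 1.100² × 130²) = 143.0; v_R² = 1.210.
t = (143.0 − 0.1096)/1.210 = 118 days.

118 days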